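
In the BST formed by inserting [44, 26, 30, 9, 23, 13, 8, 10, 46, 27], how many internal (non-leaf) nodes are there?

Tree built from: [44, 26, 30, 9, 23, 13, 8, 10, 46, 27]
Tree (level-order array): [44, 26, 46, 9, 30, None, None, 8, 23, 27, None, None, None, 13, None, None, None, 10]
Rule: An internal node has at least one child.
Per-node child counts:
  node 44: 2 child(ren)
  node 26: 2 child(ren)
  node 9: 2 child(ren)
  node 8: 0 child(ren)
  node 23: 1 child(ren)
  node 13: 1 child(ren)
  node 10: 0 child(ren)
  node 30: 1 child(ren)
  node 27: 0 child(ren)
  node 46: 0 child(ren)
Matching nodes: [44, 26, 9, 23, 13, 30]
Count of internal (non-leaf) nodes: 6


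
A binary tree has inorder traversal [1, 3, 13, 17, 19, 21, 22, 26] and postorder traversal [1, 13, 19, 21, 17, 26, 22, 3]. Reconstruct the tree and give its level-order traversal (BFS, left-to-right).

Inorder:   [1, 3, 13, 17, 19, 21, 22, 26]
Postorder: [1, 13, 19, 21, 17, 26, 22, 3]
Algorithm: postorder visits root last, so walk postorder right-to-left;
each value is the root of the current inorder slice — split it at that
value, recurse on the right subtree first, then the left.
Recursive splits:
  root=3; inorder splits into left=[1], right=[13, 17, 19, 21, 22, 26]
  root=22; inorder splits into left=[13, 17, 19, 21], right=[26]
  root=26; inorder splits into left=[], right=[]
  root=17; inorder splits into left=[13], right=[19, 21]
  root=21; inorder splits into left=[19], right=[]
  root=19; inorder splits into left=[], right=[]
  root=13; inorder splits into left=[], right=[]
  root=1; inorder splits into left=[], right=[]
Reconstructed level-order: [3, 1, 22, 17, 26, 13, 21, 19]


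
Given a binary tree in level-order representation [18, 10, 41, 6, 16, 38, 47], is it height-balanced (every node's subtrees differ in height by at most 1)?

Tree (level-order array): [18, 10, 41, 6, 16, 38, 47]
Definition: a tree is height-balanced if, at every node, |h(left) - h(right)| <= 1 (empty subtree has height -1).
Bottom-up per-node check:
  node 6: h_left=-1, h_right=-1, diff=0 [OK], height=0
  node 16: h_left=-1, h_right=-1, diff=0 [OK], height=0
  node 10: h_left=0, h_right=0, diff=0 [OK], height=1
  node 38: h_left=-1, h_right=-1, diff=0 [OK], height=0
  node 47: h_left=-1, h_right=-1, diff=0 [OK], height=0
  node 41: h_left=0, h_right=0, diff=0 [OK], height=1
  node 18: h_left=1, h_right=1, diff=0 [OK], height=2
All nodes satisfy the balance condition.
Result: Balanced


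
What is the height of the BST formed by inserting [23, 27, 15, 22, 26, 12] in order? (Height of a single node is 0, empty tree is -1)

Insertion order: [23, 27, 15, 22, 26, 12]
Tree (level-order array): [23, 15, 27, 12, 22, 26]
Compute height bottom-up (empty subtree = -1):
  height(12) = 1 + max(-1, -1) = 0
  height(22) = 1 + max(-1, -1) = 0
  height(15) = 1 + max(0, 0) = 1
  height(26) = 1 + max(-1, -1) = 0
  height(27) = 1 + max(0, -1) = 1
  height(23) = 1 + max(1, 1) = 2
Height = 2


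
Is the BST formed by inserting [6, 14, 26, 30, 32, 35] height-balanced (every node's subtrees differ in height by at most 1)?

Tree (level-order array): [6, None, 14, None, 26, None, 30, None, 32, None, 35]
Definition: a tree is height-balanced if, at every node, |h(left) - h(right)| <= 1 (empty subtree has height -1).
Bottom-up per-node check:
  node 35: h_left=-1, h_right=-1, diff=0 [OK], height=0
  node 32: h_left=-1, h_right=0, diff=1 [OK], height=1
  node 30: h_left=-1, h_right=1, diff=2 [FAIL (|-1-1|=2 > 1)], height=2
  node 26: h_left=-1, h_right=2, diff=3 [FAIL (|-1-2|=3 > 1)], height=3
  node 14: h_left=-1, h_right=3, diff=4 [FAIL (|-1-3|=4 > 1)], height=4
  node 6: h_left=-1, h_right=4, diff=5 [FAIL (|-1-4|=5 > 1)], height=5
Node 30 violates the condition: |-1 - 1| = 2 > 1.
Result: Not balanced


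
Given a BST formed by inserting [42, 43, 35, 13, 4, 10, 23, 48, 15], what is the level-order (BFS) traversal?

Tree insertion order: [42, 43, 35, 13, 4, 10, 23, 48, 15]
Tree (level-order array): [42, 35, 43, 13, None, None, 48, 4, 23, None, None, None, 10, 15]
BFS from the root, enqueuing left then right child of each popped node:
  queue [42] -> pop 42, enqueue [35, 43], visited so far: [42]
  queue [35, 43] -> pop 35, enqueue [13], visited so far: [42, 35]
  queue [43, 13] -> pop 43, enqueue [48], visited so far: [42, 35, 43]
  queue [13, 48] -> pop 13, enqueue [4, 23], visited so far: [42, 35, 43, 13]
  queue [48, 4, 23] -> pop 48, enqueue [none], visited so far: [42, 35, 43, 13, 48]
  queue [4, 23] -> pop 4, enqueue [10], visited so far: [42, 35, 43, 13, 48, 4]
  queue [23, 10] -> pop 23, enqueue [15], visited so far: [42, 35, 43, 13, 48, 4, 23]
  queue [10, 15] -> pop 10, enqueue [none], visited so far: [42, 35, 43, 13, 48, 4, 23, 10]
  queue [15] -> pop 15, enqueue [none], visited so far: [42, 35, 43, 13, 48, 4, 23, 10, 15]
Result: [42, 35, 43, 13, 48, 4, 23, 10, 15]


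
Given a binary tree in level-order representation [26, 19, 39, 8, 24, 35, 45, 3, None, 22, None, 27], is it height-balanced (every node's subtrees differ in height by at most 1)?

Tree (level-order array): [26, 19, 39, 8, 24, 35, 45, 3, None, 22, None, 27]
Definition: a tree is height-balanced if, at every node, |h(left) - h(right)| <= 1 (empty subtree has height -1).
Bottom-up per-node check:
  node 3: h_left=-1, h_right=-1, diff=0 [OK], height=0
  node 8: h_left=0, h_right=-1, diff=1 [OK], height=1
  node 22: h_left=-1, h_right=-1, diff=0 [OK], height=0
  node 24: h_left=0, h_right=-1, diff=1 [OK], height=1
  node 19: h_left=1, h_right=1, diff=0 [OK], height=2
  node 27: h_left=-1, h_right=-1, diff=0 [OK], height=0
  node 35: h_left=0, h_right=-1, diff=1 [OK], height=1
  node 45: h_left=-1, h_right=-1, diff=0 [OK], height=0
  node 39: h_left=1, h_right=0, diff=1 [OK], height=2
  node 26: h_left=2, h_right=2, diff=0 [OK], height=3
All nodes satisfy the balance condition.
Result: Balanced


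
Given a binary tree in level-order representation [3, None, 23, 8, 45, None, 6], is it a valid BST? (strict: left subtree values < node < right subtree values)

Level-order array: [3, None, 23, 8, 45, None, 6]
Validate using subtree bounds (lo, hi): at each node, require lo < value < hi,
then recurse left with hi=value and right with lo=value.
Preorder trace (stopping at first violation):
  at node 3 with bounds (-inf, +inf): OK
  at node 23 with bounds (3, +inf): OK
  at node 8 with bounds (3, 23): OK
  at node 6 with bounds (8, 23): VIOLATION
Node 6 violates its bound: not (8 < 6 < 23).
Result: Not a valid BST


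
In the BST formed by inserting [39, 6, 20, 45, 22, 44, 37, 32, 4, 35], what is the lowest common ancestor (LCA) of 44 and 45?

Tree insertion order: [39, 6, 20, 45, 22, 44, 37, 32, 4, 35]
Tree (level-order array): [39, 6, 45, 4, 20, 44, None, None, None, None, 22, None, None, None, 37, 32, None, None, 35]
In a BST, the LCA of p=44, q=45 is the first node v on the
root-to-leaf path with p <= v <= q (go left if both < v, right if both > v).
Walk from root:
  at 39: both 44 and 45 > 39, go right
  at 45: 44 <= 45 <= 45, this is the LCA
LCA = 45


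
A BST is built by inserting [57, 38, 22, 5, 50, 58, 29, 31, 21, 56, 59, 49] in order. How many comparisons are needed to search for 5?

Search path for 5: 57 -> 38 -> 22 -> 5
Found: True
Comparisons: 4


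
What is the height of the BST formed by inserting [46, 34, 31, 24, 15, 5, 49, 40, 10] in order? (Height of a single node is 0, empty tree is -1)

Insertion order: [46, 34, 31, 24, 15, 5, 49, 40, 10]
Tree (level-order array): [46, 34, 49, 31, 40, None, None, 24, None, None, None, 15, None, 5, None, None, 10]
Compute height bottom-up (empty subtree = -1):
  height(10) = 1 + max(-1, -1) = 0
  height(5) = 1 + max(-1, 0) = 1
  height(15) = 1 + max(1, -1) = 2
  height(24) = 1 + max(2, -1) = 3
  height(31) = 1 + max(3, -1) = 4
  height(40) = 1 + max(-1, -1) = 0
  height(34) = 1 + max(4, 0) = 5
  height(49) = 1 + max(-1, -1) = 0
  height(46) = 1 + max(5, 0) = 6
Height = 6


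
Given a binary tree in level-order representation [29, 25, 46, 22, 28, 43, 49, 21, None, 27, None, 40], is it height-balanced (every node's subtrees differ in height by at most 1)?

Tree (level-order array): [29, 25, 46, 22, 28, 43, 49, 21, None, 27, None, 40]
Definition: a tree is height-balanced if, at every node, |h(left) - h(right)| <= 1 (empty subtree has height -1).
Bottom-up per-node check:
  node 21: h_left=-1, h_right=-1, diff=0 [OK], height=0
  node 22: h_left=0, h_right=-1, diff=1 [OK], height=1
  node 27: h_left=-1, h_right=-1, diff=0 [OK], height=0
  node 28: h_left=0, h_right=-1, diff=1 [OK], height=1
  node 25: h_left=1, h_right=1, diff=0 [OK], height=2
  node 40: h_left=-1, h_right=-1, diff=0 [OK], height=0
  node 43: h_left=0, h_right=-1, diff=1 [OK], height=1
  node 49: h_left=-1, h_right=-1, diff=0 [OK], height=0
  node 46: h_left=1, h_right=0, diff=1 [OK], height=2
  node 29: h_left=2, h_right=2, diff=0 [OK], height=3
All nodes satisfy the balance condition.
Result: Balanced


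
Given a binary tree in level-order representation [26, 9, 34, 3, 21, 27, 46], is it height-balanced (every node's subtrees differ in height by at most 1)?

Tree (level-order array): [26, 9, 34, 3, 21, 27, 46]
Definition: a tree is height-balanced if, at every node, |h(left) - h(right)| <= 1 (empty subtree has height -1).
Bottom-up per-node check:
  node 3: h_left=-1, h_right=-1, diff=0 [OK], height=0
  node 21: h_left=-1, h_right=-1, diff=0 [OK], height=0
  node 9: h_left=0, h_right=0, diff=0 [OK], height=1
  node 27: h_left=-1, h_right=-1, diff=0 [OK], height=0
  node 46: h_left=-1, h_right=-1, diff=0 [OK], height=0
  node 34: h_left=0, h_right=0, diff=0 [OK], height=1
  node 26: h_left=1, h_right=1, diff=0 [OK], height=2
All nodes satisfy the balance condition.
Result: Balanced


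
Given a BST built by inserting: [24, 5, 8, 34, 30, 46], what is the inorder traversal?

Tree insertion order: [24, 5, 8, 34, 30, 46]
Tree (level-order array): [24, 5, 34, None, 8, 30, 46]
Inorder traversal: [5, 8, 24, 30, 34, 46]


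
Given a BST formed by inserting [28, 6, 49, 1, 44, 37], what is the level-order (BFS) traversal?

Tree insertion order: [28, 6, 49, 1, 44, 37]
Tree (level-order array): [28, 6, 49, 1, None, 44, None, None, None, 37]
BFS from the root, enqueuing left then right child of each popped node:
  queue [28] -> pop 28, enqueue [6, 49], visited so far: [28]
  queue [6, 49] -> pop 6, enqueue [1], visited so far: [28, 6]
  queue [49, 1] -> pop 49, enqueue [44], visited so far: [28, 6, 49]
  queue [1, 44] -> pop 1, enqueue [none], visited so far: [28, 6, 49, 1]
  queue [44] -> pop 44, enqueue [37], visited so far: [28, 6, 49, 1, 44]
  queue [37] -> pop 37, enqueue [none], visited so far: [28, 6, 49, 1, 44, 37]
Result: [28, 6, 49, 1, 44, 37]


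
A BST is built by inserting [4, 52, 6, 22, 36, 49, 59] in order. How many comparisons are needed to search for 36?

Search path for 36: 4 -> 52 -> 6 -> 22 -> 36
Found: True
Comparisons: 5


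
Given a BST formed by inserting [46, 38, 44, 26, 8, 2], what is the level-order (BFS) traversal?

Tree insertion order: [46, 38, 44, 26, 8, 2]
Tree (level-order array): [46, 38, None, 26, 44, 8, None, None, None, 2]
BFS from the root, enqueuing left then right child of each popped node:
  queue [46] -> pop 46, enqueue [38], visited so far: [46]
  queue [38] -> pop 38, enqueue [26, 44], visited so far: [46, 38]
  queue [26, 44] -> pop 26, enqueue [8], visited so far: [46, 38, 26]
  queue [44, 8] -> pop 44, enqueue [none], visited so far: [46, 38, 26, 44]
  queue [8] -> pop 8, enqueue [2], visited so far: [46, 38, 26, 44, 8]
  queue [2] -> pop 2, enqueue [none], visited so far: [46, 38, 26, 44, 8, 2]
Result: [46, 38, 26, 44, 8, 2]


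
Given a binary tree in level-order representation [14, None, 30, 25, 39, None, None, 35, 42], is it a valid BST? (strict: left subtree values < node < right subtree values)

Level-order array: [14, None, 30, 25, 39, None, None, 35, 42]
Validate using subtree bounds (lo, hi): at each node, require lo < value < hi,
then recurse left with hi=value and right with lo=value.
Preorder trace (stopping at first violation):
  at node 14 with bounds (-inf, +inf): OK
  at node 30 with bounds (14, +inf): OK
  at node 25 with bounds (14, 30): OK
  at node 39 with bounds (30, +inf): OK
  at node 35 with bounds (30, 39): OK
  at node 42 with bounds (39, +inf): OK
No violation found at any node.
Result: Valid BST


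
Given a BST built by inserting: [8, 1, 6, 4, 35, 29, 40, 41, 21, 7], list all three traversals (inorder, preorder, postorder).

Tree insertion order: [8, 1, 6, 4, 35, 29, 40, 41, 21, 7]
Tree (level-order array): [8, 1, 35, None, 6, 29, 40, 4, 7, 21, None, None, 41]
Inorder (L, root, R): [1, 4, 6, 7, 8, 21, 29, 35, 40, 41]
Preorder (root, L, R): [8, 1, 6, 4, 7, 35, 29, 21, 40, 41]
Postorder (L, R, root): [4, 7, 6, 1, 21, 29, 41, 40, 35, 8]


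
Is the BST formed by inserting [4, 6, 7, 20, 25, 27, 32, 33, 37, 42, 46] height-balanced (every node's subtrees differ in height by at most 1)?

Tree (level-order array): [4, None, 6, None, 7, None, 20, None, 25, None, 27, None, 32, None, 33, None, 37, None, 42, None, 46]
Definition: a tree is height-balanced if, at every node, |h(left) - h(right)| <= 1 (empty subtree has height -1).
Bottom-up per-node check:
  node 46: h_left=-1, h_right=-1, diff=0 [OK], height=0
  node 42: h_left=-1, h_right=0, diff=1 [OK], height=1
  node 37: h_left=-1, h_right=1, diff=2 [FAIL (|-1-1|=2 > 1)], height=2
  node 33: h_left=-1, h_right=2, diff=3 [FAIL (|-1-2|=3 > 1)], height=3
  node 32: h_left=-1, h_right=3, diff=4 [FAIL (|-1-3|=4 > 1)], height=4
  node 27: h_left=-1, h_right=4, diff=5 [FAIL (|-1-4|=5 > 1)], height=5
  node 25: h_left=-1, h_right=5, diff=6 [FAIL (|-1-5|=6 > 1)], height=6
  node 20: h_left=-1, h_right=6, diff=7 [FAIL (|-1-6|=7 > 1)], height=7
  node 7: h_left=-1, h_right=7, diff=8 [FAIL (|-1-7|=8 > 1)], height=8
  node 6: h_left=-1, h_right=8, diff=9 [FAIL (|-1-8|=9 > 1)], height=9
  node 4: h_left=-1, h_right=9, diff=10 [FAIL (|-1-9|=10 > 1)], height=10
Node 37 violates the condition: |-1 - 1| = 2 > 1.
Result: Not balanced


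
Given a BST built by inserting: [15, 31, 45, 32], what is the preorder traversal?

Tree insertion order: [15, 31, 45, 32]
Tree (level-order array): [15, None, 31, None, 45, 32]
Preorder traversal: [15, 31, 45, 32]


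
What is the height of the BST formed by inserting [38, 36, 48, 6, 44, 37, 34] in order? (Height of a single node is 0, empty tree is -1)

Insertion order: [38, 36, 48, 6, 44, 37, 34]
Tree (level-order array): [38, 36, 48, 6, 37, 44, None, None, 34]
Compute height bottom-up (empty subtree = -1):
  height(34) = 1 + max(-1, -1) = 0
  height(6) = 1 + max(-1, 0) = 1
  height(37) = 1 + max(-1, -1) = 0
  height(36) = 1 + max(1, 0) = 2
  height(44) = 1 + max(-1, -1) = 0
  height(48) = 1 + max(0, -1) = 1
  height(38) = 1 + max(2, 1) = 3
Height = 3


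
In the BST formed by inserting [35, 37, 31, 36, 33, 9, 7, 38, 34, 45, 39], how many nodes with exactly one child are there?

Tree built from: [35, 37, 31, 36, 33, 9, 7, 38, 34, 45, 39]
Tree (level-order array): [35, 31, 37, 9, 33, 36, 38, 7, None, None, 34, None, None, None, 45, None, None, None, None, 39]
Rule: These are nodes with exactly 1 non-null child.
Per-node child counts:
  node 35: 2 child(ren)
  node 31: 2 child(ren)
  node 9: 1 child(ren)
  node 7: 0 child(ren)
  node 33: 1 child(ren)
  node 34: 0 child(ren)
  node 37: 2 child(ren)
  node 36: 0 child(ren)
  node 38: 1 child(ren)
  node 45: 1 child(ren)
  node 39: 0 child(ren)
Matching nodes: [9, 33, 38, 45]
Count of nodes with exactly one child: 4


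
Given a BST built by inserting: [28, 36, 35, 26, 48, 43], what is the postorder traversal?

Tree insertion order: [28, 36, 35, 26, 48, 43]
Tree (level-order array): [28, 26, 36, None, None, 35, 48, None, None, 43]
Postorder traversal: [26, 35, 43, 48, 36, 28]


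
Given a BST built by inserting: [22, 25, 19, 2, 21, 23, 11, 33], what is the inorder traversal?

Tree insertion order: [22, 25, 19, 2, 21, 23, 11, 33]
Tree (level-order array): [22, 19, 25, 2, 21, 23, 33, None, 11]
Inorder traversal: [2, 11, 19, 21, 22, 23, 25, 33]


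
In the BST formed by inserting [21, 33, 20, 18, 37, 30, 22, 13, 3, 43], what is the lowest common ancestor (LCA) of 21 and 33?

Tree insertion order: [21, 33, 20, 18, 37, 30, 22, 13, 3, 43]
Tree (level-order array): [21, 20, 33, 18, None, 30, 37, 13, None, 22, None, None, 43, 3]
In a BST, the LCA of p=21, q=33 is the first node v on the
root-to-leaf path with p <= v <= q (go left if both < v, right if both > v).
Walk from root:
  at 21: 21 <= 21 <= 33, this is the LCA
LCA = 21


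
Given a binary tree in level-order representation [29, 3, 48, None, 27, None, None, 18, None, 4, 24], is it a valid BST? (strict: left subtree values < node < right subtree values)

Level-order array: [29, 3, 48, None, 27, None, None, 18, None, 4, 24]
Validate using subtree bounds (lo, hi): at each node, require lo < value < hi,
then recurse left with hi=value and right with lo=value.
Preorder trace (stopping at first violation):
  at node 29 with bounds (-inf, +inf): OK
  at node 3 with bounds (-inf, 29): OK
  at node 27 with bounds (3, 29): OK
  at node 18 with bounds (3, 27): OK
  at node 4 with bounds (3, 18): OK
  at node 24 with bounds (18, 27): OK
  at node 48 with bounds (29, +inf): OK
No violation found at any node.
Result: Valid BST


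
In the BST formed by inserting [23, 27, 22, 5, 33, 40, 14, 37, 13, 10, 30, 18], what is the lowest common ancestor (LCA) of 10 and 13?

Tree insertion order: [23, 27, 22, 5, 33, 40, 14, 37, 13, 10, 30, 18]
Tree (level-order array): [23, 22, 27, 5, None, None, 33, None, 14, 30, 40, 13, 18, None, None, 37, None, 10]
In a BST, the LCA of p=10, q=13 is the first node v on the
root-to-leaf path with p <= v <= q (go left if both < v, right if both > v).
Walk from root:
  at 23: both 10 and 13 < 23, go left
  at 22: both 10 and 13 < 22, go left
  at 5: both 10 and 13 > 5, go right
  at 14: both 10 and 13 < 14, go left
  at 13: 10 <= 13 <= 13, this is the LCA
LCA = 13


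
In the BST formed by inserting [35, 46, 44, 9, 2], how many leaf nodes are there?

Tree built from: [35, 46, 44, 9, 2]
Tree (level-order array): [35, 9, 46, 2, None, 44]
Rule: A leaf has 0 children.
Per-node child counts:
  node 35: 2 child(ren)
  node 9: 1 child(ren)
  node 2: 0 child(ren)
  node 46: 1 child(ren)
  node 44: 0 child(ren)
Matching nodes: [2, 44]
Count of leaf nodes: 2


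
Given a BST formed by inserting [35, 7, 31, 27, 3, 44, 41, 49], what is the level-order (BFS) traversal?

Tree insertion order: [35, 7, 31, 27, 3, 44, 41, 49]
Tree (level-order array): [35, 7, 44, 3, 31, 41, 49, None, None, 27]
BFS from the root, enqueuing left then right child of each popped node:
  queue [35] -> pop 35, enqueue [7, 44], visited so far: [35]
  queue [7, 44] -> pop 7, enqueue [3, 31], visited so far: [35, 7]
  queue [44, 3, 31] -> pop 44, enqueue [41, 49], visited so far: [35, 7, 44]
  queue [3, 31, 41, 49] -> pop 3, enqueue [none], visited so far: [35, 7, 44, 3]
  queue [31, 41, 49] -> pop 31, enqueue [27], visited so far: [35, 7, 44, 3, 31]
  queue [41, 49, 27] -> pop 41, enqueue [none], visited so far: [35, 7, 44, 3, 31, 41]
  queue [49, 27] -> pop 49, enqueue [none], visited so far: [35, 7, 44, 3, 31, 41, 49]
  queue [27] -> pop 27, enqueue [none], visited so far: [35, 7, 44, 3, 31, 41, 49, 27]
Result: [35, 7, 44, 3, 31, 41, 49, 27]


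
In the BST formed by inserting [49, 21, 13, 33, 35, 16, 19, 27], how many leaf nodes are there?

Tree built from: [49, 21, 13, 33, 35, 16, 19, 27]
Tree (level-order array): [49, 21, None, 13, 33, None, 16, 27, 35, None, 19]
Rule: A leaf has 0 children.
Per-node child counts:
  node 49: 1 child(ren)
  node 21: 2 child(ren)
  node 13: 1 child(ren)
  node 16: 1 child(ren)
  node 19: 0 child(ren)
  node 33: 2 child(ren)
  node 27: 0 child(ren)
  node 35: 0 child(ren)
Matching nodes: [19, 27, 35]
Count of leaf nodes: 3


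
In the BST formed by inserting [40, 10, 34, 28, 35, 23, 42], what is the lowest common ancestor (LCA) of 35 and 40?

Tree insertion order: [40, 10, 34, 28, 35, 23, 42]
Tree (level-order array): [40, 10, 42, None, 34, None, None, 28, 35, 23]
In a BST, the LCA of p=35, q=40 is the first node v on the
root-to-leaf path with p <= v <= q (go left if both < v, right if both > v).
Walk from root:
  at 40: 35 <= 40 <= 40, this is the LCA
LCA = 40


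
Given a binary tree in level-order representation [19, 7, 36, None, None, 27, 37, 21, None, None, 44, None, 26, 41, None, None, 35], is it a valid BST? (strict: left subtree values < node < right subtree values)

Level-order array: [19, 7, 36, None, None, 27, 37, 21, None, None, 44, None, 26, 41, None, None, 35]
Validate using subtree bounds (lo, hi): at each node, require lo < value < hi,
then recurse left with hi=value and right with lo=value.
Preorder trace (stopping at first violation):
  at node 19 with bounds (-inf, +inf): OK
  at node 7 with bounds (-inf, 19): OK
  at node 36 with bounds (19, +inf): OK
  at node 27 with bounds (19, 36): OK
  at node 21 with bounds (19, 27): OK
  at node 26 with bounds (21, 27): OK
  at node 35 with bounds (26, 27): VIOLATION
Node 35 violates its bound: not (26 < 35 < 27).
Result: Not a valid BST


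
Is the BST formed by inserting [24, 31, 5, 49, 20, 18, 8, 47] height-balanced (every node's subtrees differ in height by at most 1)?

Tree (level-order array): [24, 5, 31, None, 20, None, 49, 18, None, 47, None, 8]
Definition: a tree is height-balanced if, at every node, |h(left) - h(right)| <= 1 (empty subtree has height -1).
Bottom-up per-node check:
  node 8: h_left=-1, h_right=-1, diff=0 [OK], height=0
  node 18: h_left=0, h_right=-1, diff=1 [OK], height=1
  node 20: h_left=1, h_right=-1, diff=2 [FAIL (|1--1|=2 > 1)], height=2
  node 5: h_left=-1, h_right=2, diff=3 [FAIL (|-1-2|=3 > 1)], height=3
  node 47: h_left=-1, h_right=-1, diff=0 [OK], height=0
  node 49: h_left=0, h_right=-1, diff=1 [OK], height=1
  node 31: h_left=-1, h_right=1, diff=2 [FAIL (|-1-1|=2 > 1)], height=2
  node 24: h_left=3, h_right=2, diff=1 [OK], height=4
Node 20 violates the condition: |1 - -1| = 2 > 1.
Result: Not balanced


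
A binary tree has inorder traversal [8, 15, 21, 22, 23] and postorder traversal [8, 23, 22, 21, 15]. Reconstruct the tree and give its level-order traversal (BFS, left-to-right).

Inorder:   [8, 15, 21, 22, 23]
Postorder: [8, 23, 22, 21, 15]
Algorithm: postorder visits root last, so walk postorder right-to-left;
each value is the root of the current inorder slice — split it at that
value, recurse on the right subtree first, then the left.
Recursive splits:
  root=15; inorder splits into left=[8], right=[21, 22, 23]
  root=21; inorder splits into left=[], right=[22, 23]
  root=22; inorder splits into left=[], right=[23]
  root=23; inorder splits into left=[], right=[]
  root=8; inorder splits into left=[], right=[]
Reconstructed level-order: [15, 8, 21, 22, 23]


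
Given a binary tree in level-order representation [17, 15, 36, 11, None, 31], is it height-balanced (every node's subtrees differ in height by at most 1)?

Tree (level-order array): [17, 15, 36, 11, None, 31]
Definition: a tree is height-balanced if, at every node, |h(left) - h(right)| <= 1 (empty subtree has height -1).
Bottom-up per-node check:
  node 11: h_left=-1, h_right=-1, diff=0 [OK], height=0
  node 15: h_left=0, h_right=-1, diff=1 [OK], height=1
  node 31: h_left=-1, h_right=-1, diff=0 [OK], height=0
  node 36: h_left=0, h_right=-1, diff=1 [OK], height=1
  node 17: h_left=1, h_right=1, diff=0 [OK], height=2
All nodes satisfy the balance condition.
Result: Balanced


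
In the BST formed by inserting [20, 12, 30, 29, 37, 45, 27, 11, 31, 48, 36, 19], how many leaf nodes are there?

Tree built from: [20, 12, 30, 29, 37, 45, 27, 11, 31, 48, 36, 19]
Tree (level-order array): [20, 12, 30, 11, 19, 29, 37, None, None, None, None, 27, None, 31, 45, None, None, None, 36, None, 48]
Rule: A leaf has 0 children.
Per-node child counts:
  node 20: 2 child(ren)
  node 12: 2 child(ren)
  node 11: 0 child(ren)
  node 19: 0 child(ren)
  node 30: 2 child(ren)
  node 29: 1 child(ren)
  node 27: 0 child(ren)
  node 37: 2 child(ren)
  node 31: 1 child(ren)
  node 36: 0 child(ren)
  node 45: 1 child(ren)
  node 48: 0 child(ren)
Matching nodes: [11, 19, 27, 36, 48]
Count of leaf nodes: 5


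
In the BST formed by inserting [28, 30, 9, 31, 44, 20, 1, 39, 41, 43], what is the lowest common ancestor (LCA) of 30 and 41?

Tree insertion order: [28, 30, 9, 31, 44, 20, 1, 39, 41, 43]
Tree (level-order array): [28, 9, 30, 1, 20, None, 31, None, None, None, None, None, 44, 39, None, None, 41, None, 43]
In a BST, the LCA of p=30, q=41 is the first node v on the
root-to-leaf path with p <= v <= q (go left if both < v, right if both > v).
Walk from root:
  at 28: both 30 and 41 > 28, go right
  at 30: 30 <= 30 <= 41, this is the LCA
LCA = 30


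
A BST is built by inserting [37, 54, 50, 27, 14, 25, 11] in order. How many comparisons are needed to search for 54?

Search path for 54: 37 -> 54
Found: True
Comparisons: 2


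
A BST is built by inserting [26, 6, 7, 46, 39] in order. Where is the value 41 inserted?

Starting tree (level order): [26, 6, 46, None, 7, 39]
Insertion path: 26 -> 46 -> 39
Result: insert 41 as right child of 39
Final tree (level order): [26, 6, 46, None, 7, 39, None, None, None, None, 41]


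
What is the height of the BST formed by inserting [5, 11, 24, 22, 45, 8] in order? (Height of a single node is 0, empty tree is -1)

Insertion order: [5, 11, 24, 22, 45, 8]
Tree (level-order array): [5, None, 11, 8, 24, None, None, 22, 45]
Compute height bottom-up (empty subtree = -1):
  height(8) = 1 + max(-1, -1) = 0
  height(22) = 1 + max(-1, -1) = 0
  height(45) = 1 + max(-1, -1) = 0
  height(24) = 1 + max(0, 0) = 1
  height(11) = 1 + max(0, 1) = 2
  height(5) = 1 + max(-1, 2) = 3
Height = 3


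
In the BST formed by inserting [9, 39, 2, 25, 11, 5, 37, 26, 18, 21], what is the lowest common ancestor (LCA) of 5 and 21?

Tree insertion order: [9, 39, 2, 25, 11, 5, 37, 26, 18, 21]
Tree (level-order array): [9, 2, 39, None, 5, 25, None, None, None, 11, 37, None, 18, 26, None, None, 21]
In a BST, the LCA of p=5, q=21 is the first node v on the
root-to-leaf path with p <= v <= q (go left if both < v, right if both > v).
Walk from root:
  at 9: 5 <= 9 <= 21, this is the LCA
LCA = 9


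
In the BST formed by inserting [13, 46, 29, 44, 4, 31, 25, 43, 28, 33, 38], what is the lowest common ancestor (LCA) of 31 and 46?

Tree insertion order: [13, 46, 29, 44, 4, 31, 25, 43, 28, 33, 38]
Tree (level-order array): [13, 4, 46, None, None, 29, None, 25, 44, None, 28, 31, None, None, None, None, 43, 33, None, None, 38]
In a BST, the LCA of p=31, q=46 is the first node v on the
root-to-leaf path with p <= v <= q (go left if both < v, right if both > v).
Walk from root:
  at 13: both 31 and 46 > 13, go right
  at 46: 31 <= 46 <= 46, this is the LCA
LCA = 46


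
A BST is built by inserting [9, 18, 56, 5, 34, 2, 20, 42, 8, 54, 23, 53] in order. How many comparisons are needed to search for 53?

Search path for 53: 9 -> 18 -> 56 -> 34 -> 42 -> 54 -> 53
Found: True
Comparisons: 7


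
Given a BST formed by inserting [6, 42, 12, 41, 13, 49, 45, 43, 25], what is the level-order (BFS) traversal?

Tree insertion order: [6, 42, 12, 41, 13, 49, 45, 43, 25]
Tree (level-order array): [6, None, 42, 12, 49, None, 41, 45, None, 13, None, 43, None, None, 25]
BFS from the root, enqueuing left then right child of each popped node:
  queue [6] -> pop 6, enqueue [42], visited so far: [6]
  queue [42] -> pop 42, enqueue [12, 49], visited so far: [6, 42]
  queue [12, 49] -> pop 12, enqueue [41], visited so far: [6, 42, 12]
  queue [49, 41] -> pop 49, enqueue [45], visited so far: [6, 42, 12, 49]
  queue [41, 45] -> pop 41, enqueue [13], visited so far: [6, 42, 12, 49, 41]
  queue [45, 13] -> pop 45, enqueue [43], visited so far: [6, 42, 12, 49, 41, 45]
  queue [13, 43] -> pop 13, enqueue [25], visited so far: [6, 42, 12, 49, 41, 45, 13]
  queue [43, 25] -> pop 43, enqueue [none], visited so far: [6, 42, 12, 49, 41, 45, 13, 43]
  queue [25] -> pop 25, enqueue [none], visited so far: [6, 42, 12, 49, 41, 45, 13, 43, 25]
Result: [6, 42, 12, 49, 41, 45, 13, 43, 25]


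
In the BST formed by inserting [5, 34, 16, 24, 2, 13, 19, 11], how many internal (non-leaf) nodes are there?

Tree built from: [5, 34, 16, 24, 2, 13, 19, 11]
Tree (level-order array): [5, 2, 34, None, None, 16, None, 13, 24, 11, None, 19]
Rule: An internal node has at least one child.
Per-node child counts:
  node 5: 2 child(ren)
  node 2: 0 child(ren)
  node 34: 1 child(ren)
  node 16: 2 child(ren)
  node 13: 1 child(ren)
  node 11: 0 child(ren)
  node 24: 1 child(ren)
  node 19: 0 child(ren)
Matching nodes: [5, 34, 16, 13, 24]
Count of internal (non-leaf) nodes: 5


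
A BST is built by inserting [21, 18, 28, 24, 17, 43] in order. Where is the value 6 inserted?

Starting tree (level order): [21, 18, 28, 17, None, 24, 43]
Insertion path: 21 -> 18 -> 17
Result: insert 6 as left child of 17
Final tree (level order): [21, 18, 28, 17, None, 24, 43, 6]


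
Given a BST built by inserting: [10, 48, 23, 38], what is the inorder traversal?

Tree insertion order: [10, 48, 23, 38]
Tree (level-order array): [10, None, 48, 23, None, None, 38]
Inorder traversal: [10, 23, 38, 48]


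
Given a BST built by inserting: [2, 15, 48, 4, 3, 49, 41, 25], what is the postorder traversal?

Tree insertion order: [2, 15, 48, 4, 3, 49, 41, 25]
Tree (level-order array): [2, None, 15, 4, 48, 3, None, 41, 49, None, None, 25]
Postorder traversal: [3, 4, 25, 41, 49, 48, 15, 2]


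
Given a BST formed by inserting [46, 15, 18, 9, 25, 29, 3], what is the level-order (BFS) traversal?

Tree insertion order: [46, 15, 18, 9, 25, 29, 3]
Tree (level-order array): [46, 15, None, 9, 18, 3, None, None, 25, None, None, None, 29]
BFS from the root, enqueuing left then right child of each popped node:
  queue [46] -> pop 46, enqueue [15], visited so far: [46]
  queue [15] -> pop 15, enqueue [9, 18], visited so far: [46, 15]
  queue [9, 18] -> pop 9, enqueue [3], visited so far: [46, 15, 9]
  queue [18, 3] -> pop 18, enqueue [25], visited so far: [46, 15, 9, 18]
  queue [3, 25] -> pop 3, enqueue [none], visited so far: [46, 15, 9, 18, 3]
  queue [25] -> pop 25, enqueue [29], visited so far: [46, 15, 9, 18, 3, 25]
  queue [29] -> pop 29, enqueue [none], visited so far: [46, 15, 9, 18, 3, 25, 29]
Result: [46, 15, 9, 18, 3, 25, 29]


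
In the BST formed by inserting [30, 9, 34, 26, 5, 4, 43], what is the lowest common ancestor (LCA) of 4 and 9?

Tree insertion order: [30, 9, 34, 26, 5, 4, 43]
Tree (level-order array): [30, 9, 34, 5, 26, None, 43, 4]
In a BST, the LCA of p=4, q=9 is the first node v on the
root-to-leaf path with p <= v <= q (go left if both < v, right if both > v).
Walk from root:
  at 30: both 4 and 9 < 30, go left
  at 9: 4 <= 9 <= 9, this is the LCA
LCA = 9


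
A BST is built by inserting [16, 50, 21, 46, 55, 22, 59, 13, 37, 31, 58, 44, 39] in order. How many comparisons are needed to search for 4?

Search path for 4: 16 -> 13
Found: False
Comparisons: 2


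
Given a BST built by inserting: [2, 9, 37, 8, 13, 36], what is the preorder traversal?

Tree insertion order: [2, 9, 37, 8, 13, 36]
Tree (level-order array): [2, None, 9, 8, 37, None, None, 13, None, None, 36]
Preorder traversal: [2, 9, 8, 37, 13, 36]


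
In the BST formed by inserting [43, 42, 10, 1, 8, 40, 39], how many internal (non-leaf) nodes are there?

Tree built from: [43, 42, 10, 1, 8, 40, 39]
Tree (level-order array): [43, 42, None, 10, None, 1, 40, None, 8, 39]
Rule: An internal node has at least one child.
Per-node child counts:
  node 43: 1 child(ren)
  node 42: 1 child(ren)
  node 10: 2 child(ren)
  node 1: 1 child(ren)
  node 8: 0 child(ren)
  node 40: 1 child(ren)
  node 39: 0 child(ren)
Matching nodes: [43, 42, 10, 1, 40]
Count of internal (non-leaf) nodes: 5


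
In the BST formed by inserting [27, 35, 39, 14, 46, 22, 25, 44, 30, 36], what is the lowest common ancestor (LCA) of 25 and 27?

Tree insertion order: [27, 35, 39, 14, 46, 22, 25, 44, 30, 36]
Tree (level-order array): [27, 14, 35, None, 22, 30, 39, None, 25, None, None, 36, 46, None, None, None, None, 44]
In a BST, the LCA of p=25, q=27 is the first node v on the
root-to-leaf path with p <= v <= q (go left if both < v, right if both > v).
Walk from root:
  at 27: 25 <= 27 <= 27, this is the LCA
LCA = 27


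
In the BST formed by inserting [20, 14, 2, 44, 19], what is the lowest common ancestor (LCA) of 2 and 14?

Tree insertion order: [20, 14, 2, 44, 19]
Tree (level-order array): [20, 14, 44, 2, 19]
In a BST, the LCA of p=2, q=14 is the first node v on the
root-to-leaf path with p <= v <= q (go left if both < v, right if both > v).
Walk from root:
  at 20: both 2 and 14 < 20, go left
  at 14: 2 <= 14 <= 14, this is the LCA
LCA = 14


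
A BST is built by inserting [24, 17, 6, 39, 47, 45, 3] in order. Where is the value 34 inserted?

Starting tree (level order): [24, 17, 39, 6, None, None, 47, 3, None, 45]
Insertion path: 24 -> 39
Result: insert 34 as left child of 39
Final tree (level order): [24, 17, 39, 6, None, 34, 47, 3, None, None, None, 45]


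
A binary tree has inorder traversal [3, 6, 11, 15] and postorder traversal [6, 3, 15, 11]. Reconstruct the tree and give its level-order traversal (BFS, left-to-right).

Inorder:   [3, 6, 11, 15]
Postorder: [6, 3, 15, 11]
Algorithm: postorder visits root last, so walk postorder right-to-left;
each value is the root of the current inorder slice — split it at that
value, recurse on the right subtree first, then the left.
Recursive splits:
  root=11; inorder splits into left=[3, 6], right=[15]
  root=15; inorder splits into left=[], right=[]
  root=3; inorder splits into left=[], right=[6]
  root=6; inorder splits into left=[], right=[]
Reconstructed level-order: [11, 3, 15, 6]


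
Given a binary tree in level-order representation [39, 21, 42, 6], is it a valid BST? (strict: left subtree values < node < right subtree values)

Level-order array: [39, 21, 42, 6]
Validate using subtree bounds (lo, hi): at each node, require lo < value < hi,
then recurse left with hi=value and right with lo=value.
Preorder trace (stopping at first violation):
  at node 39 with bounds (-inf, +inf): OK
  at node 21 with bounds (-inf, 39): OK
  at node 6 with bounds (-inf, 21): OK
  at node 42 with bounds (39, +inf): OK
No violation found at any node.
Result: Valid BST


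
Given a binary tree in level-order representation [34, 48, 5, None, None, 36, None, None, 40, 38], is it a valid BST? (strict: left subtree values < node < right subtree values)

Level-order array: [34, 48, 5, None, None, 36, None, None, 40, 38]
Validate using subtree bounds (lo, hi): at each node, require lo < value < hi,
then recurse left with hi=value and right with lo=value.
Preorder trace (stopping at first violation):
  at node 34 with bounds (-inf, +inf): OK
  at node 48 with bounds (-inf, 34): VIOLATION
Node 48 violates its bound: not (-inf < 48 < 34).
Result: Not a valid BST


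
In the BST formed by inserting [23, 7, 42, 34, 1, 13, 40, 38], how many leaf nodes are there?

Tree built from: [23, 7, 42, 34, 1, 13, 40, 38]
Tree (level-order array): [23, 7, 42, 1, 13, 34, None, None, None, None, None, None, 40, 38]
Rule: A leaf has 0 children.
Per-node child counts:
  node 23: 2 child(ren)
  node 7: 2 child(ren)
  node 1: 0 child(ren)
  node 13: 0 child(ren)
  node 42: 1 child(ren)
  node 34: 1 child(ren)
  node 40: 1 child(ren)
  node 38: 0 child(ren)
Matching nodes: [1, 13, 38]
Count of leaf nodes: 3


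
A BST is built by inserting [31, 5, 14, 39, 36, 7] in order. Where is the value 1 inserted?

Starting tree (level order): [31, 5, 39, None, 14, 36, None, 7]
Insertion path: 31 -> 5
Result: insert 1 as left child of 5
Final tree (level order): [31, 5, 39, 1, 14, 36, None, None, None, 7]


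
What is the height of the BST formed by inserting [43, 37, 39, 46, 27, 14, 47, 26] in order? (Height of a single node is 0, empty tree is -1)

Insertion order: [43, 37, 39, 46, 27, 14, 47, 26]
Tree (level-order array): [43, 37, 46, 27, 39, None, 47, 14, None, None, None, None, None, None, 26]
Compute height bottom-up (empty subtree = -1):
  height(26) = 1 + max(-1, -1) = 0
  height(14) = 1 + max(-1, 0) = 1
  height(27) = 1 + max(1, -1) = 2
  height(39) = 1 + max(-1, -1) = 0
  height(37) = 1 + max(2, 0) = 3
  height(47) = 1 + max(-1, -1) = 0
  height(46) = 1 + max(-1, 0) = 1
  height(43) = 1 + max(3, 1) = 4
Height = 4


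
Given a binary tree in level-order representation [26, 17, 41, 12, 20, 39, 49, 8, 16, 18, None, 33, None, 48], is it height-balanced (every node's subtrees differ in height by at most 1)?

Tree (level-order array): [26, 17, 41, 12, 20, 39, 49, 8, 16, 18, None, 33, None, 48]
Definition: a tree is height-balanced if, at every node, |h(left) - h(right)| <= 1 (empty subtree has height -1).
Bottom-up per-node check:
  node 8: h_left=-1, h_right=-1, diff=0 [OK], height=0
  node 16: h_left=-1, h_right=-1, diff=0 [OK], height=0
  node 12: h_left=0, h_right=0, diff=0 [OK], height=1
  node 18: h_left=-1, h_right=-1, diff=0 [OK], height=0
  node 20: h_left=0, h_right=-1, diff=1 [OK], height=1
  node 17: h_left=1, h_right=1, diff=0 [OK], height=2
  node 33: h_left=-1, h_right=-1, diff=0 [OK], height=0
  node 39: h_left=0, h_right=-1, diff=1 [OK], height=1
  node 48: h_left=-1, h_right=-1, diff=0 [OK], height=0
  node 49: h_left=0, h_right=-1, diff=1 [OK], height=1
  node 41: h_left=1, h_right=1, diff=0 [OK], height=2
  node 26: h_left=2, h_right=2, diff=0 [OK], height=3
All nodes satisfy the balance condition.
Result: Balanced


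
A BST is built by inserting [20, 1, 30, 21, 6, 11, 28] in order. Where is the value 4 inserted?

Starting tree (level order): [20, 1, 30, None, 6, 21, None, None, 11, None, 28]
Insertion path: 20 -> 1 -> 6
Result: insert 4 as left child of 6
Final tree (level order): [20, 1, 30, None, 6, 21, None, 4, 11, None, 28]


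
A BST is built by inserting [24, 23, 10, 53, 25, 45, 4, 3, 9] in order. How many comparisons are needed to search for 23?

Search path for 23: 24 -> 23
Found: True
Comparisons: 2


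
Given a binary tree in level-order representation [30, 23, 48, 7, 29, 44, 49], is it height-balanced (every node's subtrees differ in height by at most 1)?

Tree (level-order array): [30, 23, 48, 7, 29, 44, 49]
Definition: a tree is height-balanced if, at every node, |h(left) - h(right)| <= 1 (empty subtree has height -1).
Bottom-up per-node check:
  node 7: h_left=-1, h_right=-1, diff=0 [OK], height=0
  node 29: h_left=-1, h_right=-1, diff=0 [OK], height=0
  node 23: h_left=0, h_right=0, diff=0 [OK], height=1
  node 44: h_left=-1, h_right=-1, diff=0 [OK], height=0
  node 49: h_left=-1, h_right=-1, diff=0 [OK], height=0
  node 48: h_left=0, h_right=0, diff=0 [OK], height=1
  node 30: h_left=1, h_right=1, diff=0 [OK], height=2
All nodes satisfy the balance condition.
Result: Balanced


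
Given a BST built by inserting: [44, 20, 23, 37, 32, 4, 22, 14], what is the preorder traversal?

Tree insertion order: [44, 20, 23, 37, 32, 4, 22, 14]
Tree (level-order array): [44, 20, None, 4, 23, None, 14, 22, 37, None, None, None, None, 32]
Preorder traversal: [44, 20, 4, 14, 23, 22, 37, 32]


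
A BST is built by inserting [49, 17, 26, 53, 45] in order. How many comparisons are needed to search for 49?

Search path for 49: 49
Found: True
Comparisons: 1


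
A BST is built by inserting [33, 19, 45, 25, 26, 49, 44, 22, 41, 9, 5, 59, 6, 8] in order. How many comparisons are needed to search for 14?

Search path for 14: 33 -> 19 -> 9
Found: False
Comparisons: 3


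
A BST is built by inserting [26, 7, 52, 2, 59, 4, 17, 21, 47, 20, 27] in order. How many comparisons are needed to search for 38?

Search path for 38: 26 -> 52 -> 47 -> 27
Found: False
Comparisons: 4


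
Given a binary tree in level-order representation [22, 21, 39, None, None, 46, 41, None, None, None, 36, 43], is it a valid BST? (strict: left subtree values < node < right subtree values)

Level-order array: [22, 21, 39, None, None, 46, 41, None, None, None, 36, 43]
Validate using subtree bounds (lo, hi): at each node, require lo < value < hi,
then recurse left with hi=value and right with lo=value.
Preorder trace (stopping at first violation):
  at node 22 with bounds (-inf, +inf): OK
  at node 21 with bounds (-inf, 22): OK
  at node 39 with bounds (22, +inf): OK
  at node 46 with bounds (22, 39): VIOLATION
Node 46 violates its bound: not (22 < 46 < 39).
Result: Not a valid BST
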